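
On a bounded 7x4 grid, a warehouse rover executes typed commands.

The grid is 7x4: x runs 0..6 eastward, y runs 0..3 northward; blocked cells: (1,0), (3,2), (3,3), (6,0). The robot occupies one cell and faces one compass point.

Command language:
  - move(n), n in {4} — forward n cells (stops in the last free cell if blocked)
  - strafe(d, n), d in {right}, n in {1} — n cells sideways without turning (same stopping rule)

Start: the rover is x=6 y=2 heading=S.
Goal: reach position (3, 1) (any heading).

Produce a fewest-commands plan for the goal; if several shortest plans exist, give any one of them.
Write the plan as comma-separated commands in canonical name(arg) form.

move(4), strafe(right, 1), strafe(right, 1), strafe(right, 1)

begin: x=6 y=2 heading=S
[1] after move(4): x=6 y=1 heading=S
[2] after strafe(right, 1): x=5 y=1 heading=S
[3] after strafe(right, 1): x=4 y=1 heading=S
[4] after strafe(right, 1): x=3 y=1 heading=S
minimal: 4 command(s), checked below 4.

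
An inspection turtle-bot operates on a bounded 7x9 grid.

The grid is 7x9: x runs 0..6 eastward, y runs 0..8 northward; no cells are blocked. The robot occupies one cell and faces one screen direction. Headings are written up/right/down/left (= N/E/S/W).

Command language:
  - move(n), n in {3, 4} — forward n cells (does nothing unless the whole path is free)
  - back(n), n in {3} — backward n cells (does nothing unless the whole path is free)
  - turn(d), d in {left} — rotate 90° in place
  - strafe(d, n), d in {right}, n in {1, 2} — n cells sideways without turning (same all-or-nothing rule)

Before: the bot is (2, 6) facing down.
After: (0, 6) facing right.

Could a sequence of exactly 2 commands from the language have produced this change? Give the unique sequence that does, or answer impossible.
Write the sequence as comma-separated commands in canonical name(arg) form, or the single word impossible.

strafe(right, 2), turn(left)

key: order matters: swapping strafe(right, 2) and turn(left) lands elsewhere
start: (2, 6) facing down
step 1 (strafe(right, 2)): (0, 6) facing down
step 2 (turn(left)): (0, 6) facing right
no other 2-command option fits: unique.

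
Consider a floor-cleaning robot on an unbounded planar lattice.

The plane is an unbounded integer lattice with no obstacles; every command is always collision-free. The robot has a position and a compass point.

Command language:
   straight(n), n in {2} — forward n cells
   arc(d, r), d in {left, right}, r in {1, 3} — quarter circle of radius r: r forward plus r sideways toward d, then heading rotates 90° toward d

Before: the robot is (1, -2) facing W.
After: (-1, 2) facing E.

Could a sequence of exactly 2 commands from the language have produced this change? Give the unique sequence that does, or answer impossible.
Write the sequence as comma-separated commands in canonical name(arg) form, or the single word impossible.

key: position moved to (-1,2) AND the heading swung to E — translation plus rotation needed
start: (1, -2) facing W
[1] after arc(right, 3): (-2, 1) facing N
[2] after arc(right, 1): (-1, 2) facing E
no other 2-command option fits: unique.

arc(right, 3), arc(right, 1)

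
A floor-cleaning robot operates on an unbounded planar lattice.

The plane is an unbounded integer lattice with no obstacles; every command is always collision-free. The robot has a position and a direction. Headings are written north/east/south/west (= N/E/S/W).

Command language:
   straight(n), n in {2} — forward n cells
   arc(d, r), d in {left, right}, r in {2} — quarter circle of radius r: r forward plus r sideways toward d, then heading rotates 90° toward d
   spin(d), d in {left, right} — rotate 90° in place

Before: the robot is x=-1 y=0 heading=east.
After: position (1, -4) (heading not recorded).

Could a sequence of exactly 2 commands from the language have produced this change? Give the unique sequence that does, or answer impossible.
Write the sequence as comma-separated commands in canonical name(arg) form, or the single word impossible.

arc(right, 2), straight(2)

key: order matters: swapping arc(right, 2) and straight(2) lands elsewhere
begin: x=-1 y=0 heading=east
t=1 arc(right, 2) ⇒ x=1 y=-2 heading=south
t=2 straight(2) ⇒ x=1 y=-4 heading=south
uniquely the one of 25 2-step routes that fits.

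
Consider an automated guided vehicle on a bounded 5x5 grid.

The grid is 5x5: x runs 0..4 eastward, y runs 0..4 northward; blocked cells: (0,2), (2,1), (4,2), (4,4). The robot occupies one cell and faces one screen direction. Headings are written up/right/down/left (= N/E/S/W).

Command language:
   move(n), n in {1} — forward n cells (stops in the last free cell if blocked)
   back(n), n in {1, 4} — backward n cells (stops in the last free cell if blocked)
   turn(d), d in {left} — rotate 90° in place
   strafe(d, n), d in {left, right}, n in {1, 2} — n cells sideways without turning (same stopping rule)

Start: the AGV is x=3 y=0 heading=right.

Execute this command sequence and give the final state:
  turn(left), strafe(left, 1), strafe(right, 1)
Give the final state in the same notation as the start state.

from: x=3 y=0 heading=right
t=1 turn(left) ⇒ x=3 y=0 heading=up
t=2 strafe(left, 1) ⇒ x=2 y=0 heading=up
t=3 strafe(right, 1) ⇒ x=3 y=0 heading=up

x=3 y=0 heading=up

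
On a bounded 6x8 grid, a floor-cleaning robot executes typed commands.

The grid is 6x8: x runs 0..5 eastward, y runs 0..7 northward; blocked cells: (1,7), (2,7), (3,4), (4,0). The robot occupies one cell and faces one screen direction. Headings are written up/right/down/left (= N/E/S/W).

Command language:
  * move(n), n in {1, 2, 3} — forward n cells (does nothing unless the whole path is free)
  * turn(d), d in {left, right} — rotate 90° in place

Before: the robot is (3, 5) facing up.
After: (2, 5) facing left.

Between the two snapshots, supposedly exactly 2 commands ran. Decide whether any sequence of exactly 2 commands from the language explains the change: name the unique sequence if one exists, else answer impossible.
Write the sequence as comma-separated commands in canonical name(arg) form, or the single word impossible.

key: position moved to (2,5) AND the heading swung to W — translation plus rotation needed
start: (3, 5) facing up
[1] after turn(left): (3, 5) facing left
[2] after move(1): (2, 5) facing left
all 25 alternatives checked — unique.

turn(left), move(1)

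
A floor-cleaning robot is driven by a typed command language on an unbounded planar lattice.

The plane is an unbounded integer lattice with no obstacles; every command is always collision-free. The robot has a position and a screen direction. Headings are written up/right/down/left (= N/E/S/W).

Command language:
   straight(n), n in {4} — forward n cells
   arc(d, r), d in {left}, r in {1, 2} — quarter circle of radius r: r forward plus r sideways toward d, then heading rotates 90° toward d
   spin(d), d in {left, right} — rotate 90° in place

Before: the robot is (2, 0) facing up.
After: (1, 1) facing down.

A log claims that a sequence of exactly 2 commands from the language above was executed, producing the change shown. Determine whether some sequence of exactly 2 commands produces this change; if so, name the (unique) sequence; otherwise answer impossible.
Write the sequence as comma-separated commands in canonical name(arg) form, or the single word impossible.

key: order matters: swapping arc(left, 1) and spin(left) lands elsewhere
t0: (2, 0) facing up
1. arc(left, 1) → (1, 1) facing left
2. spin(left) → (1, 1) facing down
all 25 alternatives checked — unique.

arc(left, 1), spin(left)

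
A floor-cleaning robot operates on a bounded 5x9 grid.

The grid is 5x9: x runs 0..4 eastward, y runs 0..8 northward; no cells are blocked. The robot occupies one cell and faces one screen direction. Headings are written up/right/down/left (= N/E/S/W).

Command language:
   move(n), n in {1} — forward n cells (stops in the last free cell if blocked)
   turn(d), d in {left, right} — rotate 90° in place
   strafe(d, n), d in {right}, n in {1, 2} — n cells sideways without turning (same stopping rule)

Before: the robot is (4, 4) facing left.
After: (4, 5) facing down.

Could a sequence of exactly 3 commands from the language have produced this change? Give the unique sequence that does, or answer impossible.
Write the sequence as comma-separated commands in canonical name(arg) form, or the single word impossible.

strafe(right, 2), turn(left), move(1)

key: cell and facing (now S) both changed — the 3 commands mix motion and turning
begin: (4, 4) facing left
t=1 strafe(right, 2) ⇒ (4, 6) facing left
t=2 turn(left) ⇒ (4, 6) facing down
t=3 move(1) ⇒ (4, 5) facing down
no rival 3-sequence matches.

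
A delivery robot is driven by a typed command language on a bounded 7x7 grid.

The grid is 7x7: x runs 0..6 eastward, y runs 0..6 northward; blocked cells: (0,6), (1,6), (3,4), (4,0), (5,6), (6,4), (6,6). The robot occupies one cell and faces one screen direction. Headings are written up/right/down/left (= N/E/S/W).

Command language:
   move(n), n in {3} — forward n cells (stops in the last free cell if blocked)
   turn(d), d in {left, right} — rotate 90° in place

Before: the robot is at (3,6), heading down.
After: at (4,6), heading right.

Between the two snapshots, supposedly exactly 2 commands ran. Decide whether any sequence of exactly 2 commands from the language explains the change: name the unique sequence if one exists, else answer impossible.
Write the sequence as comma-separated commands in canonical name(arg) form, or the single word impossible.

turn(left), move(3)

key: move(3) is stopped early by the blocked cell at (5,6)
begin: at (3,6), heading down
t=1 turn(left) ⇒ at (3,6), heading right
t=2 move(3) ⇒ at (4,6), heading right
no rival 2-sequence matches.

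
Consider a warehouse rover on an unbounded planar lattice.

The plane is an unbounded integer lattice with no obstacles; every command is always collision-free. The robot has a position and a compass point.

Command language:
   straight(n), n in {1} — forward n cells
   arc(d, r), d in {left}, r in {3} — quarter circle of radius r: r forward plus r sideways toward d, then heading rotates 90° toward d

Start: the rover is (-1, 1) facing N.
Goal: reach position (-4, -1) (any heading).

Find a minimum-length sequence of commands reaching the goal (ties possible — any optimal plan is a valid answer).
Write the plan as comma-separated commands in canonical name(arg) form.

t0: (-1, 1) facing N
1. straight(1) → (-1, 2) facing N
2. arc(left, 3) → (-4, 5) facing W
3. arc(left, 3) → (-7, 2) facing S
4. arc(left, 3) → (-4, -1) facing E
nothing shorter than 4 reaches the goal.

straight(1), arc(left, 3), arc(left, 3), arc(left, 3)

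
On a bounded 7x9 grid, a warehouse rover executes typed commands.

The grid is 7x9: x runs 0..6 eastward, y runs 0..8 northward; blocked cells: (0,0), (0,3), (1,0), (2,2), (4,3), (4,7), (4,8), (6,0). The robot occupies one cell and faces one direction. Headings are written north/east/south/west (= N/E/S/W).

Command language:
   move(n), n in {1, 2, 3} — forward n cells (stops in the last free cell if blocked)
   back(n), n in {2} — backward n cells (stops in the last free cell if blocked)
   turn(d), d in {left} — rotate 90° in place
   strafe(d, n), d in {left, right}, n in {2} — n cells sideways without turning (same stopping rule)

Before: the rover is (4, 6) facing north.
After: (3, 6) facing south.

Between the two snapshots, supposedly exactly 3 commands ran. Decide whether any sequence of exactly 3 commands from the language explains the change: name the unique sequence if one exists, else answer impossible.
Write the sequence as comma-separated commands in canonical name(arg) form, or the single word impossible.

turn(left), move(1), turn(left)

key: position moved to (3,6) AND the heading swung to S — translation plus rotation needed
begin: (4, 6) facing north
1. turn(left) → (4, 6) facing west
2. move(1) → (3, 6) facing west
3. turn(left) → (3, 6) facing south
uniquely the one of 343 3-step routes that fits.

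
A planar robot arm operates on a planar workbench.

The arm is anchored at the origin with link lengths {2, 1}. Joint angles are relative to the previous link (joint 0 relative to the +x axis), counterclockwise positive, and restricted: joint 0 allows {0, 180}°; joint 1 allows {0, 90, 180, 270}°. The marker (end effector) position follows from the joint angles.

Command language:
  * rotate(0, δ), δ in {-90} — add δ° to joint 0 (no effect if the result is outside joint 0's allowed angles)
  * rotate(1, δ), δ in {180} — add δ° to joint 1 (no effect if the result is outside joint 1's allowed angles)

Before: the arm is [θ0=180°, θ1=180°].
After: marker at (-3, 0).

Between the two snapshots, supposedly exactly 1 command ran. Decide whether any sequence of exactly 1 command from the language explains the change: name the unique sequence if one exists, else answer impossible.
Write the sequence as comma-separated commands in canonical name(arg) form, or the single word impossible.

t0: [θ0=180°, θ1=180°]
1. rotate(1, 180) → [θ0=180°, θ1=0°]
no rival 1-sequence matches.

rotate(1, 180)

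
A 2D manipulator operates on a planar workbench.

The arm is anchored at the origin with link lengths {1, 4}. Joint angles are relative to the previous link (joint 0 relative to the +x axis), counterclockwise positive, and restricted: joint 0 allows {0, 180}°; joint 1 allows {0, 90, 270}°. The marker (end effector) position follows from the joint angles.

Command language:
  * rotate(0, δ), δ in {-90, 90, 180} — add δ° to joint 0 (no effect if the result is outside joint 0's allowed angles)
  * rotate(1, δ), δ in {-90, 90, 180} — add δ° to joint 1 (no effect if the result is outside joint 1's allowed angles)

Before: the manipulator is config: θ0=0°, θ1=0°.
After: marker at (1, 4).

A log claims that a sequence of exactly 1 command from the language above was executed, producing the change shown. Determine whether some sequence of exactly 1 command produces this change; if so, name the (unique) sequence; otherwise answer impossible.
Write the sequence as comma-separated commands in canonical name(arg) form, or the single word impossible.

from: config: θ0=0°, θ1=0°
[1] after rotate(1, 90): config: θ0=0°, θ1=90°
uniquely the one of 6 1-step routes that fits.

rotate(1, 90)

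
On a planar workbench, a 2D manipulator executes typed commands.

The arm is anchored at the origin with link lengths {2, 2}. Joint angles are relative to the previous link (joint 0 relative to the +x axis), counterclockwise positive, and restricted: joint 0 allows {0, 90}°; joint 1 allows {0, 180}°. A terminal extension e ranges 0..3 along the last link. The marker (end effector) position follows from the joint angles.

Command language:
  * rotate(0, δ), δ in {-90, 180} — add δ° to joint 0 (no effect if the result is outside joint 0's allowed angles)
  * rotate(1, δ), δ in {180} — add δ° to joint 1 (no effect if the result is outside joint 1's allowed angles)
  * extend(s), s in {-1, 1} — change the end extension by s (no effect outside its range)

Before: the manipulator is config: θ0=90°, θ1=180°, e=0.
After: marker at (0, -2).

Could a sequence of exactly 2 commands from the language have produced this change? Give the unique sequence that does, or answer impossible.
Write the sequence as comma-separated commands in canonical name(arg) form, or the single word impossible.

begin: config: θ0=90°, θ1=180°, e=0
t=1 extend(1) ⇒ config: θ0=90°, θ1=180°, e=1
t=2 extend(1) ⇒ config: θ0=90°, θ1=180°, e=2
no rival 2-sequence matches.

extend(1), extend(1)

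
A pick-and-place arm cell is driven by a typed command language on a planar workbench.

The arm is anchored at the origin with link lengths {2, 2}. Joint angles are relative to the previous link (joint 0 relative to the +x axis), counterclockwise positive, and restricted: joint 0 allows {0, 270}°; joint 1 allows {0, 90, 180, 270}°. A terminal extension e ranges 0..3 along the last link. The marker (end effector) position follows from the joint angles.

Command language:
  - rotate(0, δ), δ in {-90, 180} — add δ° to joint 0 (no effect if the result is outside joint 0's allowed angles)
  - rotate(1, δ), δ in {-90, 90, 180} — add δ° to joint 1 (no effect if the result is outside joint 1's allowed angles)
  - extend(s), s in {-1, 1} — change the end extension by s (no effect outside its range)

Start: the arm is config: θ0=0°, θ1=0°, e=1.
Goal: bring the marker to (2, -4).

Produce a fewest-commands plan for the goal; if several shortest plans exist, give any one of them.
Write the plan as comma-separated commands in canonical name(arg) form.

initial: config: θ0=0°, θ1=0°, e=1
t=1 extend(1) ⇒ config: θ0=0°, θ1=0°, e=2
t=2 rotate(1, -90) ⇒ config: θ0=0°, θ1=270°, e=2
no 1-step plan works, so 2 is optimal.

extend(1), rotate(1, -90)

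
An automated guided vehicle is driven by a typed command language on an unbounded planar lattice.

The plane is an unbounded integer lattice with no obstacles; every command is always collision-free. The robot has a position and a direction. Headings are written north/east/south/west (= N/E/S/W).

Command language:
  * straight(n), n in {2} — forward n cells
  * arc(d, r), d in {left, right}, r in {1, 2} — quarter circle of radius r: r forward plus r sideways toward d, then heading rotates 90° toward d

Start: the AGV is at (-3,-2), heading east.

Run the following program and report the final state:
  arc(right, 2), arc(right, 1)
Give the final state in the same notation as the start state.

initial: at (-3,-2), heading east
t=1 arc(right, 2) ⇒ at (-1,-4), heading south
t=2 arc(right, 1) ⇒ at (-2,-5), heading west

at (-2,-5), heading west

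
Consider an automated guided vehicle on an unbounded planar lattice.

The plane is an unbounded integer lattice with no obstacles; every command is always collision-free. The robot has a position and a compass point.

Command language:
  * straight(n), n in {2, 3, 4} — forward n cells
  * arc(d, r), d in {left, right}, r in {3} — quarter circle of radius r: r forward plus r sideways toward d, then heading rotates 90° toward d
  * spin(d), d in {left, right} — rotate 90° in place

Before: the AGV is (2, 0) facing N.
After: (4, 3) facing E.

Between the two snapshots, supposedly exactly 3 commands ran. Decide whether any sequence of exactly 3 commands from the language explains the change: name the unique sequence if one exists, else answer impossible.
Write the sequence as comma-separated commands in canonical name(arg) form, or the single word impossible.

straight(3), spin(right), straight(2)

key: cell and facing (now E) both changed — the 3 commands mix motion and turning
begin: (2, 0) facing N
1. straight(3) → (2, 3) facing N
2. spin(right) → (2, 3) facing E
3. straight(2) → (4, 3) facing E
no other 3-command option fits: unique.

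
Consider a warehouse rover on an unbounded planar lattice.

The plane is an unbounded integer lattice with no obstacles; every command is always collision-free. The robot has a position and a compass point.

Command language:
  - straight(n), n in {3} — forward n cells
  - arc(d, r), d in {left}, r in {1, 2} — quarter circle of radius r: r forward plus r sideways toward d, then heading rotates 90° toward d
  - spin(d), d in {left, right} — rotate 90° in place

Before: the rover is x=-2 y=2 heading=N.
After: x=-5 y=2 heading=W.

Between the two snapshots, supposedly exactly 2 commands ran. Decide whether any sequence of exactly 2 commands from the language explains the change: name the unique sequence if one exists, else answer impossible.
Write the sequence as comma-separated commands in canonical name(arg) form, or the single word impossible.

spin(left), straight(3)

key: order matters: swapping spin(left) and straight(3) lands elsewhere
t0: x=-2 y=2 heading=N
step 1 (spin(left)): x=-2 y=2 heading=W
step 2 (straight(3)): x=-5 y=2 heading=W
no other 2-command option fits: unique.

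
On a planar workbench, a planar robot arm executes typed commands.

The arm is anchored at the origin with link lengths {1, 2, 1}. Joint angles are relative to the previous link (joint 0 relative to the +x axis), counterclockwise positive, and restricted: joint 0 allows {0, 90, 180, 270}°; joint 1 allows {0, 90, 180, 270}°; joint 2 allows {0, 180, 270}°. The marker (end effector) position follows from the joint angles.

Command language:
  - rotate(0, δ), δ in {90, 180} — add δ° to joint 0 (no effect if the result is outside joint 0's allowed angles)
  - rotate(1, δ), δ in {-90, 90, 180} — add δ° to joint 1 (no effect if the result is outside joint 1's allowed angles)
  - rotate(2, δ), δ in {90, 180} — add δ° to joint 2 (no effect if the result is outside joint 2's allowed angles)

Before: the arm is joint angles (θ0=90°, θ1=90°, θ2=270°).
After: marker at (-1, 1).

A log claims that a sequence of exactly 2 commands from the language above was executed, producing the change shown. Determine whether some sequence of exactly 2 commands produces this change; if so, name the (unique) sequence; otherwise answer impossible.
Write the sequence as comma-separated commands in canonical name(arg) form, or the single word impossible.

rotate(2, 90), rotate(2, 180)

key: running rotate(2, 180) before rotate(2, 90) would end elsewhere — order is forced
start: joint angles (θ0=90°, θ1=90°, θ2=270°)
step 1 (rotate(2, 90)): joint angles (θ0=90°, θ1=90°, θ2=0°)
step 2 (rotate(2, 180)): joint angles (θ0=90°, θ1=90°, θ2=180°)
uniquely the one of 49 2-step routes that fits.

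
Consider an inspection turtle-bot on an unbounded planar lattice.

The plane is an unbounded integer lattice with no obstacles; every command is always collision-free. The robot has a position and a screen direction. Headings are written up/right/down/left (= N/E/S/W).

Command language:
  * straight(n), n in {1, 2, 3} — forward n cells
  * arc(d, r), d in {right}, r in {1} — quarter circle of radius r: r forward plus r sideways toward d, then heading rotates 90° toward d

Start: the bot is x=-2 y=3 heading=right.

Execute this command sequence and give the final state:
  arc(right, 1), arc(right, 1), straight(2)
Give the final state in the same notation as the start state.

x=-4 y=1 heading=left

t0: x=-2 y=3 heading=right
1. arc(right, 1) → x=-1 y=2 heading=down
2. arc(right, 1) → x=-2 y=1 heading=left
3. straight(2) → x=-4 y=1 heading=left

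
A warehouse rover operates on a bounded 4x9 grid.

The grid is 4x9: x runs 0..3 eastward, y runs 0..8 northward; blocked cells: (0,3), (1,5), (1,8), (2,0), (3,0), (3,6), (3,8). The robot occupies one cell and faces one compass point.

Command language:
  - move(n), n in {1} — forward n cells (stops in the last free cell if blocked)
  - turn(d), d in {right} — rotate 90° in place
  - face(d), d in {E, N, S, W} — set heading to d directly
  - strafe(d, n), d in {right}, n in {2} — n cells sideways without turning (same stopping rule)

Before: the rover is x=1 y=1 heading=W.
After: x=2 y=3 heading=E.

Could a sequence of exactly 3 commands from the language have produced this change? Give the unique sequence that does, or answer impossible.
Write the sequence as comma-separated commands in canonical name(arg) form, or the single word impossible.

strafe(right, 2), face(E), move(1)

key: cell and facing (now E) both changed — the 3 commands mix motion and turning
start: x=1 y=1 heading=W
t=1 strafe(right, 2) ⇒ x=1 y=3 heading=W
t=2 face(E) ⇒ x=1 y=3 heading=E
t=3 move(1) ⇒ x=2 y=3 heading=E
no other 3-command option fits: unique.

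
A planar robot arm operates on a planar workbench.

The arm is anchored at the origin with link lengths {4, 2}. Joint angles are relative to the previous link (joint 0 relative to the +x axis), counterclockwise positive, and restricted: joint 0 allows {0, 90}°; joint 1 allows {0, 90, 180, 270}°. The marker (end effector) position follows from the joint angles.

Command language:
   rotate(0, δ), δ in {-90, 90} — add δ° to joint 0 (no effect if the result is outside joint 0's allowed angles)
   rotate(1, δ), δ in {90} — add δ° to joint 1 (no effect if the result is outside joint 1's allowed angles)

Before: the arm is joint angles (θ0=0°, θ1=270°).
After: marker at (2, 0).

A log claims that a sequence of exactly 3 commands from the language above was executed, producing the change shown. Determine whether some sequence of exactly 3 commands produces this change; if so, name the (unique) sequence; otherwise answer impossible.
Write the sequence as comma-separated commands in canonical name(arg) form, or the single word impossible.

rotate(1, 90), rotate(1, 90), rotate(1, 90)

begin: joint angles (θ0=0°, θ1=270°)
[1] after rotate(1, 90): joint angles (θ0=0°, θ1=0°)
[2] after rotate(1, 90): joint angles (θ0=0°, θ1=90°)
[3] after rotate(1, 90): joint angles (θ0=0°, θ1=180°)
all 27 alternatives checked — unique.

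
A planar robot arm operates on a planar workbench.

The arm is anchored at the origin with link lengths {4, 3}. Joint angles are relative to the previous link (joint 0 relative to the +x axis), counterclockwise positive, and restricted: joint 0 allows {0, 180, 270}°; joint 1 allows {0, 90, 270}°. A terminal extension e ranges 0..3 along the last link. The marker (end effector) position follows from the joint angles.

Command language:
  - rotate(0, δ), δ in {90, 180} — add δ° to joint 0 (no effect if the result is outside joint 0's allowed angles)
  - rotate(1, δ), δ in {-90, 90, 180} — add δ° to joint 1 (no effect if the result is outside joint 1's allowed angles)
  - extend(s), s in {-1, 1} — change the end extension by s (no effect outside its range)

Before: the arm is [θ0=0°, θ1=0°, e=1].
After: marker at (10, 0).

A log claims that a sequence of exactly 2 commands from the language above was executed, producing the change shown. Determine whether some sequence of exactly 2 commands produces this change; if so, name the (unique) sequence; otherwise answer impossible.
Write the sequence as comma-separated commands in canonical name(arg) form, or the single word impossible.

from: [θ0=0°, θ1=0°, e=1]
[1] after extend(1): [θ0=0°, θ1=0°, e=2]
[2] after extend(1): [θ0=0°, θ1=0°, e=3]
no rival 2-sequence matches.

extend(1), extend(1)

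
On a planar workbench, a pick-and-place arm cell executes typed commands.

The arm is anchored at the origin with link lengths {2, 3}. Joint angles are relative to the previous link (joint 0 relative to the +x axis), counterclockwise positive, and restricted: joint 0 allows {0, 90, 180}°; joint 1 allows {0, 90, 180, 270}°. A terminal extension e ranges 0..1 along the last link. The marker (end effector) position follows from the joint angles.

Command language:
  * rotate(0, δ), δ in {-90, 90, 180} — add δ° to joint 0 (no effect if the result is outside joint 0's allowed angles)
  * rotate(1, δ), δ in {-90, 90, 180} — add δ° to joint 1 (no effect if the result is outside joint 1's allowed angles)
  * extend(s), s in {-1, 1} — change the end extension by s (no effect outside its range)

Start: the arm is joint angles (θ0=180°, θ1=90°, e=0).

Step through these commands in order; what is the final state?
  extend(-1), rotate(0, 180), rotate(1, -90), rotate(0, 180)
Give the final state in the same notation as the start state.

start: joint angles (θ0=180°, θ1=90°, e=0)
step 1 (extend(-1)): joint angles (θ0=180°, θ1=90°, e=0)
step 2 (rotate(0, 180)): joint angles (θ0=0°, θ1=90°, e=0)
step 3 (rotate(1, -90)): joint angles (θ0=0°, θ1=0°, e=0)
step 4 (rotate(0, 180)): joint angles (θ0=180°, θ1=0°, e=0)

joint angles (θ0=180°, θ1=0°, e=0)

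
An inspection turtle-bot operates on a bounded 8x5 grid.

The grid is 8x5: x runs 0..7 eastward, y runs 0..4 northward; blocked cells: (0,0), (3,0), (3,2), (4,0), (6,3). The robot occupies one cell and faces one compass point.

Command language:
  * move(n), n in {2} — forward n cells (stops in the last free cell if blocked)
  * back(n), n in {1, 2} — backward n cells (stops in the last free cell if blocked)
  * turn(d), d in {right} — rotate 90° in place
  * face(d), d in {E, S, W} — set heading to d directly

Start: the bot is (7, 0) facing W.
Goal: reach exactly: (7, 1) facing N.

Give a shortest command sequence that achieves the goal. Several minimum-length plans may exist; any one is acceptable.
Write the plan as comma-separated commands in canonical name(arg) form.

from: (7, 0) facing W
step 1 (turn(right)): (7, 0) facing N
step 2 (move(2)): (7, 2) facing N
step 3 (back(1)): (7, 1) facing N
no 2-step plan works, so 3 is optimal.

turn(right), move(2), back(1)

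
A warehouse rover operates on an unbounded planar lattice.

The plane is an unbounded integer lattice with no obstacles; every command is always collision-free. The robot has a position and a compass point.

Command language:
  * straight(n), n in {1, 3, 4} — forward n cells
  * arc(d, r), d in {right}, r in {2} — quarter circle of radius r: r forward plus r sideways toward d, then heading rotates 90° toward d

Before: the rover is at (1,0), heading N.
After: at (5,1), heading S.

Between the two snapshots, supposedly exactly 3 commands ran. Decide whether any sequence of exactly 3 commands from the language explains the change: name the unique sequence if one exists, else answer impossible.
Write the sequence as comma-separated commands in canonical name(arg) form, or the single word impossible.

key: cell and facing (now S) both changed — the 3 commands mix motion and turning
t0: at (1,0), heading N
t=1 straight(1) ⇒ at (1,1), heading N
t=2 arc(right, 2) ⇒ at (3,3), heading E
t=3 arc(right, 2) ⇒ at (5,1), heading S
uniquely the one of 64 3-step routes that fits.

straight(1), arc(right, 2), arc(right, 2)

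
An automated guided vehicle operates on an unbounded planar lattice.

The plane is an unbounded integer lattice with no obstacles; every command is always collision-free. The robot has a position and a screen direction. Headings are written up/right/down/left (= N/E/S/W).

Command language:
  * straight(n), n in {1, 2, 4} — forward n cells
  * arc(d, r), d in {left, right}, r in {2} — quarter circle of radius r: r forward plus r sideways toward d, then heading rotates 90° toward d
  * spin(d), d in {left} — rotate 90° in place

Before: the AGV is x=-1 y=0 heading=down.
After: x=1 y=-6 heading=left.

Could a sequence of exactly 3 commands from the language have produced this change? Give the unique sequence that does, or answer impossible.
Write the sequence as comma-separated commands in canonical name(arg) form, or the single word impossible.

arc(left, 2), arc(right, 2), arc(right, 2)

key: order matters: swapping arc(left, 2) and arc(right, 2) lands elsewhere
from: x=-1 y=0 heading=down
1. arc(left, 2) → x=1 y=-2 heading=right
2. arc(right, 2) → x=3 y=-4 heading=down
3. arc(right, 2) → x=1 y=-6 heading=left
no other 3-command option fits: unique.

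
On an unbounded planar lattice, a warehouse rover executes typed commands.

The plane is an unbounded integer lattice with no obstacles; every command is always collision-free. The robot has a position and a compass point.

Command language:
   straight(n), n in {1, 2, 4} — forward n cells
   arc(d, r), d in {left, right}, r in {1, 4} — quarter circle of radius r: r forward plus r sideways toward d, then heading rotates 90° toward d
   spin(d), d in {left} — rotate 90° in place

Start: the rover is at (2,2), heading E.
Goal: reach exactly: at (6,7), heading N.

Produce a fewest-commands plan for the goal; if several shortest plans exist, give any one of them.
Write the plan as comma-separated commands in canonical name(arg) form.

arc(left, 4), straight(1)

t0: at (2,2), heading E
t=1 arc(left, 4) ⇒ at (6,6), heading N
t=2 straight(1) ⇒ at (6,7), heading N
shorter routes all fall short; 2 is best.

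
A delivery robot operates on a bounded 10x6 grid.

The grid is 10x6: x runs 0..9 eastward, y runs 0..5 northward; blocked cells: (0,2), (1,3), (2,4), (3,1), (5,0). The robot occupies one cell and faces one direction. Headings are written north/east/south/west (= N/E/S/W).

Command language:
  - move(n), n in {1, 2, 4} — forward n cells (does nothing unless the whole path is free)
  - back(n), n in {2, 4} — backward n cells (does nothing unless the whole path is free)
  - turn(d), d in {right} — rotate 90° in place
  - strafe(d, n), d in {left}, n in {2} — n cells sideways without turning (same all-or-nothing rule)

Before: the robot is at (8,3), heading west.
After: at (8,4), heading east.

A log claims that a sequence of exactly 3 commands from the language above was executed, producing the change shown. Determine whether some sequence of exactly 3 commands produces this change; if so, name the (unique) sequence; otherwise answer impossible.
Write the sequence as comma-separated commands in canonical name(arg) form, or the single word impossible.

turn(right), move(1), turn(right)

key: cell and facing (now E) both changed — the 3 commands mix motion and turning
start: at (8,3), heading west
step 1 (turn(right)): at (8,3), heading north
step 2 (move(1)): at (8,4), heading north
step 3 (turn(right)): at (8,4), heading east
all 343 alternatives checked — unique.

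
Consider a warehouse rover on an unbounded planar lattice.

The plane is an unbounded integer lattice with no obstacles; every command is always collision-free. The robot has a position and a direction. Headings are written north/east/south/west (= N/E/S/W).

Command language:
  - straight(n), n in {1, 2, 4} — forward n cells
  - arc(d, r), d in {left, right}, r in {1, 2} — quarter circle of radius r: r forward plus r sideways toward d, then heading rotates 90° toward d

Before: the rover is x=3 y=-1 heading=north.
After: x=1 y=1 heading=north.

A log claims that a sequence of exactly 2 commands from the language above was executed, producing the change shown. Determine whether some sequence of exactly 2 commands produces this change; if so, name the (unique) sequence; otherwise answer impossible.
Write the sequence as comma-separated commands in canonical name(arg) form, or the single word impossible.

key: order matters: swapping arc(left, 1) and arc(right, 1) lands elsewhere
initial: x=3 y=-1 heading=north
[1] after arc(left, 1): x=2 y=0 heading=west
[2] after arc(right, 1): x=1 y=1 heading=north
all 49 alternatives checked — unique.

arc(left, 1), arc(right, 1)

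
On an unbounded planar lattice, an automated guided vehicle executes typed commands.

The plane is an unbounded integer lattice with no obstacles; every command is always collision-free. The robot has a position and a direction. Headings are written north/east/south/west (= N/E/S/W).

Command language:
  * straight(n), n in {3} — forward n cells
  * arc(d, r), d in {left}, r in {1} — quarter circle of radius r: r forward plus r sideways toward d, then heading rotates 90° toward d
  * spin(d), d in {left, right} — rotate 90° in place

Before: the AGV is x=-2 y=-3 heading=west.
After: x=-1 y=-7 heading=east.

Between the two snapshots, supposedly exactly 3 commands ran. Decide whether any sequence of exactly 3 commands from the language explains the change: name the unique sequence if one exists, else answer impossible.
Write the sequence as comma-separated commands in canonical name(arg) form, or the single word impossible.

key: running arc(left, 1) before spin(left) would end elsewhere — order is forced
initial: x=-2 y=-3 heading=west
t=1 spin(left) ⇒ x=-2 y=-3 heading=south
t=2 straight(3) ⇒ x=-2 y=-6 heading=south
t=3 arc(left, 1) ⇒ x=-1 y=-7 heading=east
no other 3-command option fits: unique.

spin(left), straight(3), arc(left, 1)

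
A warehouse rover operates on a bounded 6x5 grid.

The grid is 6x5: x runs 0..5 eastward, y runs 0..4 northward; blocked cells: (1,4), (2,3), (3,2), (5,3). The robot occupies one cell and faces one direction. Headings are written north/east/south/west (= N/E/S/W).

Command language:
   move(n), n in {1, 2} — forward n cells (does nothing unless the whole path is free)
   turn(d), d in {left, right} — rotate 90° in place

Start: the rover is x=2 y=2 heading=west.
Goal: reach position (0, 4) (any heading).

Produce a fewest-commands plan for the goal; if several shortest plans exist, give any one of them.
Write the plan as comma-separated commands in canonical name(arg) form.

from: x=2 y=2 heading=west
[1] after move(2): x=0 y=2 heading=west
[2] after turn(right): x=0 y=2 heading=north
[3] after move(2): x=0 y=4 heading=north
shorter routes all fall short; 3 is best.

move(2), turn(right), move(2)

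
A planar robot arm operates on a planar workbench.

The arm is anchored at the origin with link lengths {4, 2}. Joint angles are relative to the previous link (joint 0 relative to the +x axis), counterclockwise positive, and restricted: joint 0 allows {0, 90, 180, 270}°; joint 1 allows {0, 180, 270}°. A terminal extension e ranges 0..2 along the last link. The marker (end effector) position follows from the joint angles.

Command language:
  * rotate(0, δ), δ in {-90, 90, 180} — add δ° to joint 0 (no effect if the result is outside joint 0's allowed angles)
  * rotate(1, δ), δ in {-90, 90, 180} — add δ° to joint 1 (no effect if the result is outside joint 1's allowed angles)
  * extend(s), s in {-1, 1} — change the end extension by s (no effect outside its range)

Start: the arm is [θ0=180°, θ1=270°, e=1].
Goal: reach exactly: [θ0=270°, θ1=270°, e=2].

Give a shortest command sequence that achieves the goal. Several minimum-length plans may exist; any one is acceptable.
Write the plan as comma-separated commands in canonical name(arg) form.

initial: [θ0=180°, θ1=270°, e=1]
t=1 rotate(0, 90) ⇒ [θ0=270°, θ1=270°, e=1]
t=2 extend(1) ⇒ [θ0=270°, θ1=270°, e=2]
shorter routes all fall short; 2 is best.

rotate(0, 90), extend(1)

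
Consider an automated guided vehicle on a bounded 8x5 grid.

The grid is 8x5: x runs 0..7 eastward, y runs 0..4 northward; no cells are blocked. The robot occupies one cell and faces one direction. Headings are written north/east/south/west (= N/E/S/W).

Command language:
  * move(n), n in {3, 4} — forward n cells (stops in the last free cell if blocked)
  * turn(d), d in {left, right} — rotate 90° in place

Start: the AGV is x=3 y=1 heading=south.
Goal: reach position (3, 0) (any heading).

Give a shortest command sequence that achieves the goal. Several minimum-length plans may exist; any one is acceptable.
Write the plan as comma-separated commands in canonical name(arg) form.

start: x=3 y=1 heading=south
[1] after move(4): x=3 y=0 heading=south
shorter routes all fall short; 1 is best.

move(4)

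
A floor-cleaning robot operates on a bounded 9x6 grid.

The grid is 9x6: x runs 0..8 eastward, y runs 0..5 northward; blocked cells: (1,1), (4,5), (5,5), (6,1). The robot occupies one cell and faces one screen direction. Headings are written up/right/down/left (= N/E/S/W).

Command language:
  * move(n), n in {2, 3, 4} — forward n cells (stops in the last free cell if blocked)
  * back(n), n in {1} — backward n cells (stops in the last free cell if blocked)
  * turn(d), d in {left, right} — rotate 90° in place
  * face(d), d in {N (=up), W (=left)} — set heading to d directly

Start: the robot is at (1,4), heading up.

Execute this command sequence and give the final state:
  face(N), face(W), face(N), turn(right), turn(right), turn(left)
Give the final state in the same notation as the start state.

t0: at (1,4), heading up
[1] after face(N): at (1,4), heading up
[2] after face(W): at (1,4), heading left
[3] after face(N): at (1,4), heading up
[4] after turn(right): at (1,4), heading right
[5] after turn(right): at (1,4), heading down
[6] after turn(left): at (1,4), heading right

at (1,4), heading right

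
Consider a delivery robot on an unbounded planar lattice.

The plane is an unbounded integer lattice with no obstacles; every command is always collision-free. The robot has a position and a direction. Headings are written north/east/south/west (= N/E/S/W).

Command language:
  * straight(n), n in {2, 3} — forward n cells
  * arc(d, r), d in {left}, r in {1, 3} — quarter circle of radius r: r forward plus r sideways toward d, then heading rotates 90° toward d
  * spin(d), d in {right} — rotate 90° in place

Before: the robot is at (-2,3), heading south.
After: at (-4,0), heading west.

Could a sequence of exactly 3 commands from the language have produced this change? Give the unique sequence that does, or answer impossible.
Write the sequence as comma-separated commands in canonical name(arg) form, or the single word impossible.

key: cell and facing (now W) both changed — the 3 commands mix motion and turning
from: at (-2,3), heading south
t=1 straight(3) ⇒ at (-2,0), heading south
t=2 spin(right) ⇒ at (-2,0), heading west
t=3 straight(2) ⇒ at (-4,0), heading west
uniquely the one of 125 3-step routes that fits.

straight(3), spin(right), straight(2)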